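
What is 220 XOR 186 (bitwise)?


0b11011100 ^ 0b10111010 = 0b1100110 = 102

102


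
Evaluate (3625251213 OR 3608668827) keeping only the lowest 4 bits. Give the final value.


Step 1: 3625251213 | 3608668827 = 3742890911
Step 2: 3742890911 & 15 = 15

15


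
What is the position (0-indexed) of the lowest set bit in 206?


0b11001110. Lowest set bit at position 1

1


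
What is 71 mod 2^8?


71 & 255 = 71

71


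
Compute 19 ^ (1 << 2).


19 ^ (1 << 2) = 19 ^ 4 = 23

23


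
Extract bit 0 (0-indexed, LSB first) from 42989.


0b1010011111101101, position 0 = 1

1


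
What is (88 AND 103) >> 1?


Step 1: 88 & 103 = 64
Step 2: 64 >> 1 = 32

32


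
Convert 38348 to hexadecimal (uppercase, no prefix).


38348 = 95CC hex

95CC


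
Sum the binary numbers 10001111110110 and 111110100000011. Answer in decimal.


10001111110110 + 111110100000011 = 1010000011111001 = 41209

41209


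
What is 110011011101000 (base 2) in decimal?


110011011101000 in decimal = 26344

26344


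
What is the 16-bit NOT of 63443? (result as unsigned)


~0b1111011111010011 = 0b100000101100 = 2092 (16-bit unsigned)

2092


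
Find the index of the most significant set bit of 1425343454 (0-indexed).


0b1010100111101010000001111011110. Highest set bit at position 30

30


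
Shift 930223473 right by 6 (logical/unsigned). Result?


0b110111011100100001010101110001 >> 6 = 0b110111011100100001010101 = 14534741

14534741


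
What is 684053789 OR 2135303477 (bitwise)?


0b101000110001011101010100011101 | 0b1111111010001100010010100110101 = 0b1111111110001111111010100111101 = 2143810877

2143810877


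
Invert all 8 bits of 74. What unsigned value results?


74 ^ 255 = 181

181


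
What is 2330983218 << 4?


0b10001010111011111111101100110010 << 4 = 0b100010101110111111111011001100100000 = 37295731488

37295731488


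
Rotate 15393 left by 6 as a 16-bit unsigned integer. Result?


Rotate 0b11110000100001 left by 6 (16-bit) = 0b100001001111 = 2127

2127


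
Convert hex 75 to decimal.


75 hex = 117 decimal

117


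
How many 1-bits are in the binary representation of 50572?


0b1100010110001100 has 7 set bits

7


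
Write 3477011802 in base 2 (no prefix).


3477011802 = 11001111001111101111110101011010 in binary

11001111001111101111110101011010


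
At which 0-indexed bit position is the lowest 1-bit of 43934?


0b1010101110011110. Lowest set bit at position 1

1


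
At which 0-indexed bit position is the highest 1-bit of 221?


0b11011101. Highest set bit at position 7

7


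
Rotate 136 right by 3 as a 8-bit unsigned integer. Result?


Rotate 0b10001000 right by 3 (8-bit) = 0b10001 = 17

17


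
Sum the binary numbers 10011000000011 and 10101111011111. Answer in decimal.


10011000000011 + 10101111011111 = 101000111100010 = 20962

20962


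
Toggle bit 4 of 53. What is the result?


53 ^ (1 << 4) = 53 ^ 16 = 37

37


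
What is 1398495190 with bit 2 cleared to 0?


1398495190 & ~(1 << 2) = 1398495186

1398495186


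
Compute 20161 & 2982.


0b100111011000001 & 0b101110100110 = 0b101010000000 = 2688

2688


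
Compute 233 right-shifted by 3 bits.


0b11101001 >> 3 = 0b11101 = 29

29


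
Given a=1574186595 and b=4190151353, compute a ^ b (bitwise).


1574186595 ^ 4190151353 = 2752810202

2752810202


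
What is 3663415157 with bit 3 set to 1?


3663415157 | (1 << 3) = 3663415157 | 8 = 3663415165

3663415165


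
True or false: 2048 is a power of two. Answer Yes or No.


0b100000000000. Only one bit set => Yes

Yes


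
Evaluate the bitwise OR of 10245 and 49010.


0b10100000000101 | 0b1011111101110010 = 0b1011111101110111 = 49015

49015


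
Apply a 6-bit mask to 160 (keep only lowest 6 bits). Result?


160 & 63 = 32

32


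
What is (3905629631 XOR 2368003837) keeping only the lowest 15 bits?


Step 1: 3905629631 ^ 2368003837 = 1710224194
Step 2: 1710224194 & 32767 = 29506

29506


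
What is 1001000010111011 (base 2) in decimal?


1001000010111011 in decimal = 37051

37051


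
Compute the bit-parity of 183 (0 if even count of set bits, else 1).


0b10110111 has 6 ones => parity 0

0


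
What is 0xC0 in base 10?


C0 hex = 192 decimal

192


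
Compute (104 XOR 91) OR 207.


Step 1: 104 ^ 91 = 51
Step 2: 51 | 207 = 255

255


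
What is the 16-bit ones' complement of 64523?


64523 ^ 65535 = 1012

1012


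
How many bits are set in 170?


0b10101010 has 4 set bits

4


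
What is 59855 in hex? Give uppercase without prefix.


59855 = E9CF hex

E9CF


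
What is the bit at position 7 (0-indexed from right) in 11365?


0b10110001100101, position 7 = 0

0


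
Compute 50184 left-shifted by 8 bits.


0b1100010000001000 << 8 = 0b110001000000100000000000 = 12847104

12847104


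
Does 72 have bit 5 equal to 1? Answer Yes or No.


0b1001000, bit 5 = 0. No

No


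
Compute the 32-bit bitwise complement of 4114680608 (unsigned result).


~0b11110101010000010000101100100000 = 0b1010101111101111010011011111 = 180286687 (32-bit unsigned)

180286687


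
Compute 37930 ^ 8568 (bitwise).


0b1001010000101010 ^ 0b10000101111000 = 0b1011010101010010 = 46418

46418


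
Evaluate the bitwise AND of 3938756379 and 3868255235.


0b11101010110001001010011100011011 & 0b11100110100100001110010000000011 = 0b11100010100000001010010000000011 = 3800081411

3800081411


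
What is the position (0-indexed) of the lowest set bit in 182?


0b10110110. Lowest set bit at position 1

1


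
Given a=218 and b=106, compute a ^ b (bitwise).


218 ^ 106 = 176

176


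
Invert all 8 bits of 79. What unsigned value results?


79 ^ 255 = 176

176


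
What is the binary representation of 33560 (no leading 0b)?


33560 = 1000001100011000 in binary

1000001100011000


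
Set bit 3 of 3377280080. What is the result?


3377280080 | (1 << 3) = 3377280080 | 8 = 3377280088

3377280088


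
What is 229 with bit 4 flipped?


229 ^ (1 << 4) = 229 ^ 16 = 245

245


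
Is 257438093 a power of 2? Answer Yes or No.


0b1111010110000011000110001101. Multiple bits set => No

No


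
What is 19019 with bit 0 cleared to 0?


19019 & ~(1 << 0) = 19018

19018


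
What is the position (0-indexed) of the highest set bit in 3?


0b11. Highest set bit at position 1

1


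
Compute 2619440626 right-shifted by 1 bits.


0b10011100001000010111110111110010 >> 1 = 0b1001110000100001011111011111001 = 1309720313

1309720313


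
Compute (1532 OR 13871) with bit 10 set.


Step 1: 1532 | 13871 = 14335
Step 2: 14335 | (1 << 10) = 14335 | 1024 = 14335

14335


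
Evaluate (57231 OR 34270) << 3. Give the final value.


Step 1: 57231 | 34270 = 57311
Step 2: 57311 << 3 = 458488

458488


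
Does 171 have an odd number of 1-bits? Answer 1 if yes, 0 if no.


0b10101011 has 5 ones => parity 1

1


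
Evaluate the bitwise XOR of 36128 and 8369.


0b1000110100100000 ^ 0b10000010110001 = 0b1010110110010001 = 44433

44433


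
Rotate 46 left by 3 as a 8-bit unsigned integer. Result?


Rotate 0b101110 left by 3 (8-bit) = 0b1110001 = 113

113


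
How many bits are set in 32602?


0b111111101011010 has 11 set bits

11


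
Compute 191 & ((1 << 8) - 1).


191 & 255 = 191

191


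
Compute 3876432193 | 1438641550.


0b11100111000011011010100101000001 | 0b1010101101111111110110110001110 = 0b11110111101111111110110111001111 = 4156550607

4156550607


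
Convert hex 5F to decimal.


5F hex = 95 decimal

95


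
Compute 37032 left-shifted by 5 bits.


0b1001000010101000 << 5 = 0b100100001010100000000 = 1185024

1185024


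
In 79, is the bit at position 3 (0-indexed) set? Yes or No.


0b1001111, bit 3 = 1. Yes

Yes


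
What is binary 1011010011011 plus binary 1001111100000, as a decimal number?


1011010011011 + 1001111100000 = 10101001111011 = 10875

10875


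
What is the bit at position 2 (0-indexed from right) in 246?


0b11110110, position 2 = 1

1


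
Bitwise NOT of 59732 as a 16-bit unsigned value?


~0b1110100101010100 = 0b1011010101011 = 5803 (16-bit unsigned)

5803


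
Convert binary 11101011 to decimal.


11101011 in decimal = 235

235


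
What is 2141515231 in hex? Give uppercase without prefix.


2141515231 = 7FA4EDDF hex

7FA4EDDF


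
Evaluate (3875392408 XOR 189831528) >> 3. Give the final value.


Step 1: 3875392408 ^ 189831528 = 3987559152
Step 2: 3987559152 >> 3 = 498444894

498444894


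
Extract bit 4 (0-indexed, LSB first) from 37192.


0b1001000101001000, position 4 = 0

0


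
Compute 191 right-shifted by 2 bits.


0b10111111 >> 2 = 0b101111 = 47

47


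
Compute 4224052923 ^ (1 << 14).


4224052923 ^ (1 << 14) = 4224052923 ^ 16384 = 4224036539

4224036539


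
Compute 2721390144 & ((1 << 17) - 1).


2721390144 & 131071 = 73280

73280


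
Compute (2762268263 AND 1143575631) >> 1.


Step 1: 2762268263 & 1143575631 = 69243975
Step 2: 69243975 >> 1 = 34621987

34621987


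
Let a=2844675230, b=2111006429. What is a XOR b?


2844675230 ^ 2111006429 = 3562875459

3562875459


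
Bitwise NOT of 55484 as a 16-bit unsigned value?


~0b1101100010111100 = 0b10011101000011 = 10051 (16-bit unsigned)

10051


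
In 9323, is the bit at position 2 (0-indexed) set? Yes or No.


0b10010001101011, bit 2 = 0. No

No


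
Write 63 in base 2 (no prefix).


63 = 111111 in binary

111111


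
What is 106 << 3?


0b1101010 << 3 = 0b1101010000 = 848

848


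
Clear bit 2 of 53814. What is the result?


53814 & ~(1 << 2) = 53810

53810


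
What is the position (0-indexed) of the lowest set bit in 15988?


0b11111001110100. Lowest set bit at position 2

2


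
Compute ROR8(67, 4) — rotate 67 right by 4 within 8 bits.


Rotate 0b1000011 right by 4 (8-bit) = 0b110100 = 52

52


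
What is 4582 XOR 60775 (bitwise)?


0b1000111100110 ^ 0b1110110101100111 = 0b1111110010000001 = 64641

64641


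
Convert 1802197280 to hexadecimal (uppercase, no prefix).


1802197280 = 6B6B5920 hex

6B6B5920


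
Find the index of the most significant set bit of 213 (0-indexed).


0b11010101. Highest set bit at position 7

7


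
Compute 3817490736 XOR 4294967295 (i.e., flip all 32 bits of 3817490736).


3817490736 ^ 4294967295 = 477476559

477476559


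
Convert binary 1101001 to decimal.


1101001 in decimal = 105

105


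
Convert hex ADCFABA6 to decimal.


ADCFABA6 hex = 2916068262 decimal

2916068262


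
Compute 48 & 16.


0b110000 & 0b10000 = 0b10000 = 16

16


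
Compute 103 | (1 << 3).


103 | (1 << 3) = 103 | 8 = 111

111


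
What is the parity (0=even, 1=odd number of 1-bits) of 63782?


0b1111100100100110 has 9 ones => parity 1

1


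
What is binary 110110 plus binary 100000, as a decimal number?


110110 + 100000 = 1010110 = 86

86


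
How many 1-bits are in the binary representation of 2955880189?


0b10110000001011110010011011111101 has 18 set bits

18


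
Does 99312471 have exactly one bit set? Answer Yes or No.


0b101111010110110001101010111. Multiple bits set => No

No


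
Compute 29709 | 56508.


0b111010000001101 | 0b1101110010111100 = 0b1111110010111101 = 64701

64701


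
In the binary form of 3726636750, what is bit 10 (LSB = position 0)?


0b11011110000111111111011011001110, position 10 = 1

1


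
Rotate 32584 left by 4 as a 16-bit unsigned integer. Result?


Rotate 0b111111101001000 left by 4 (16-bit) = 0b1111010010000111 = 62599

62599


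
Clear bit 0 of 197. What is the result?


197 & ~(1 << 0) = 196

196


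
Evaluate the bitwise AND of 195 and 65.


0b11000011 & 0b1000001 = 0b1000001 = 65

65


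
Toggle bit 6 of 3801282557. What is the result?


3801282557 ^ (1 << 6) = 3801282557 ^ 64 = 3801282493

3801282493


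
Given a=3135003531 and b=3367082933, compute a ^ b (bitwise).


3135003531 ^ 3367082933 = 1919795262

1919795262


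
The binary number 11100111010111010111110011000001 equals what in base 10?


11100111010111010111110011000001 in decimal = 3881663681

3881663681


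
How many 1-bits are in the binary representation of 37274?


0b1001000110011010 has 7 set bits

7


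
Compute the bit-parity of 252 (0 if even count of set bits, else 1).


0b11111100 has 6 ones => parity 0

0


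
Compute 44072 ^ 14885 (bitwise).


0b1010110000101000 ^ 0b11101000100101 = 0b1001011000001101 = 38413

38413


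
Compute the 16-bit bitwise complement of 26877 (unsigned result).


~0b110100011111101 = 0b1001011100000010 = 38658 (16-bit unsigned)

38658


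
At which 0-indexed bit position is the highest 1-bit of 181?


0b10110101. Highest set bit at position 7

7


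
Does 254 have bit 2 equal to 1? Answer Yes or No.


0b11111110, bit 2 = 1. Yes

Yes


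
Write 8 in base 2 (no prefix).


8 = 1000 in binary

1000


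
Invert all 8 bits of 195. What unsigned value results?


195 ^ 255 = 60

60


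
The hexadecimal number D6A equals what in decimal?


D6A hex = 3434 decimal

3434


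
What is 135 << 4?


0b10000111 << 4 = 0b100001110000 = 2160

2160


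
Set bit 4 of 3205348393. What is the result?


3205348393 | (1 << 4) = 3205348393 | 16 = 3205348409

3205348409


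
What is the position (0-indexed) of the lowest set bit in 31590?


0b111101101100110. Lowest set bit at position 1

1


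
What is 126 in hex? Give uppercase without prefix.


126 = 7E hex

7E


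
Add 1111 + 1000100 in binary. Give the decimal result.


1111 + 1000100 = 1010011 = 83

83


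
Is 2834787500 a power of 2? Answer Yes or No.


0b10101000111101110110110010101100. Multiple bits set => No

No


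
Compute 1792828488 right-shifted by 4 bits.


0b1101010110111000110010001001000 >> 4 = 0b110101011011100011001000100 = 112051780

112051780


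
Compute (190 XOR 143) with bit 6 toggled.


Step 1: 190 ^ 143 = 49
Step 2: 49 ^ (1 << 6) = 49 ^ 64 = 113

113


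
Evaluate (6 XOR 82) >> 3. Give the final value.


Step 1: 6 ^ 82 = 84
Step 2: 84 >> 3 = 10

10


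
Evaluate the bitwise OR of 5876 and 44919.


0b1011011110100 | 0b1010111101110111 = 0b1011111111110111 = 49143

49143


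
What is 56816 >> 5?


0b1101110111110000 >> 5 = 0b11011101111 = 1775

1775


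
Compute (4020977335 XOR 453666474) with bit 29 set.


Step 1: 4020977335 ^ 453666474 = 4104214557
Step 2: 4104214557 | (1 << 29) = 4104214557 | 536870912 = 4104214557

4104214557


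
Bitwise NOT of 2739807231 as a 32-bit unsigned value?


~0b10100011010011100010001111111111 = 0b1011100101100011101110000000000 = 1555160064 (32-bit unsigned)

1555160064


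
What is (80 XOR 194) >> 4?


Step 1: 80 ^ 194 = 146
Step 2: 146 >> 4 = 9

9


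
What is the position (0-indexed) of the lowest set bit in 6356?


0b1100011010100. Lowest set bit at position 2

2


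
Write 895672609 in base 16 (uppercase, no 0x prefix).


895672609 = 3562E121 hex

3562E121


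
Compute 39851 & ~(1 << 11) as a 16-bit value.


39851 & ~(1 << 11) = 37803

37803


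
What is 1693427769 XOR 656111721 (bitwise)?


0b1100100111011111010100000111001 ^ 0b100111000110110111100001101001 = 0b1000011111101001101000001010000 = 1140117584

1140117584


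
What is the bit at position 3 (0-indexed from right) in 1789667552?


0b1101010101011000010100011100000, position 3 = 0

0


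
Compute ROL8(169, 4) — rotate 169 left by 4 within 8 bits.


Rotate 0b10101001 left by 4 (8-bit) = 0b10011010 = 154

154


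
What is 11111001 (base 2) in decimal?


11111001 in decimal = 249

249


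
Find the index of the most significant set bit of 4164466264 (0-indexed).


0b11111000001110001011011001011000. Highest set bit at position 31

31


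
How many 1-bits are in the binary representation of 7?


0b111 has 3 set bits

3


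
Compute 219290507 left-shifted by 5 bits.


0b1101000100100001101110001011 << 5 = 0b110100010010000110111000101100000 = 7017296224

7017296224


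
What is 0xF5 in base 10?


F5 hex = 245 decimal

245


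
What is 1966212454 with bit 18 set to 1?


1966212454 | (1 << 18) = 1966212454 | 262144 = 1966474598

1966474598


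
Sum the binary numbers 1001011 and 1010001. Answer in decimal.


1001011 + 1010001 = 10011100 = 156

156


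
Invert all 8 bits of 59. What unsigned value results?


59 ^ 255 = 196

196


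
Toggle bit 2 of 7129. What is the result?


7129 ^ (1 << 2) = 7129 ^ 4 = 7133

7133


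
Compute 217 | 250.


0b11011001 | 0b11111010 = 0b11111011 = 251

251


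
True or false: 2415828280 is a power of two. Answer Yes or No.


0b10001111111111101001110100111000. Multiple bits set => No

No


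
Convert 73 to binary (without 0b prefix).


73 = 1001001 in binary

1001001


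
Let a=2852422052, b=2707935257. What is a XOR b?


2852422052 ^ 2707935257 = 191058365

191058365


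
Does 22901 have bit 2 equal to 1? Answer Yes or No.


0b101100101110101, bit 2 = 1. Yes

Yes


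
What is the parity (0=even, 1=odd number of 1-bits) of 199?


0b11000111 has 5 ones => parity 1

1


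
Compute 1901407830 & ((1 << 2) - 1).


1901407830 & 3 = 2

2


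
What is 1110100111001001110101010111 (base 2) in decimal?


1110100111001001110101010111 in decimal = 245144919

245144919


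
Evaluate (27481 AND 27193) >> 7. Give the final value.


Step 1: 27481 & 27193 = 27161
Step 2: 27161 >> 7 = 212

212


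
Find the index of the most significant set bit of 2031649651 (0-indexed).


0b1111001000110001000001101110011. Highest set bit at position 30

30


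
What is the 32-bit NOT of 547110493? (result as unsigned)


~0b100000100111000011111001011101 = 0b11011111011000111100000110100010 = 3747856802 (32-bit unsigned)

3747856802


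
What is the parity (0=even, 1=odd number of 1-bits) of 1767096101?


0b1101001010100111011111100100101 has 18 ones => parity 0

0


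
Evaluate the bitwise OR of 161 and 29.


0b10100001 | 0b11101 = 0b10111101 = 189

189


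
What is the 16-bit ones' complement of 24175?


24175 ^ 65535 = 41360

41360


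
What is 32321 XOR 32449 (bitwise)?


0b111111001000001 ^ 0b111111011000001 = 0b10000000 = 128

128


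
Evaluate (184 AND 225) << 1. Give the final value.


Step 1: 184 & 225 = 160
Step 2: 160 << 1 = 320

320


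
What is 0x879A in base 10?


879A hex = 34714 decimal

34714


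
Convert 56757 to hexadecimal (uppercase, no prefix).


56757 = DDB5 hex

DDB5


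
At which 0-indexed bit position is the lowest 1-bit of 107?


0b1101011. Lowest set bit at position 0

0


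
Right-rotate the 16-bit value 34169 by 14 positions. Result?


Rotate 0b1000010101111001 right by 14 (16-bit) = 0b1010111100110 = 5606

5606


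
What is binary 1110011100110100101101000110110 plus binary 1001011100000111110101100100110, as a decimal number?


1110011100110100101101000110110 + 1001011100000111110101100100110 = 10111111000111100100010101011100 = 3206432092

3206432092


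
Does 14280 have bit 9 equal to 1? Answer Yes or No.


0b11011111001000, bit 9 = 1. Yes

Yes


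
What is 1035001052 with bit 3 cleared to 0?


1035001052 & ~(1 << 3) = 1035001044

1035001044


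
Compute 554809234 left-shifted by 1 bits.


0b100001000100011011011110010010 << 1 = 0b1000010001000110110111100100100 = 1109618468

1109618468


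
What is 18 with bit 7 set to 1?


18 | (1 << 7) = 18 | 128 = 146

146


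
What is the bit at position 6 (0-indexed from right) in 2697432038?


0b10100000110001111000101111100110, position 6 = 1

1


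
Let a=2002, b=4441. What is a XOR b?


2002 ^ 4441 = 5771

5771


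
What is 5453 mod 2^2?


5453 & 3 = 1

1


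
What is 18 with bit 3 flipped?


18 ^ (1 << 3) = 18 ^ 8 = 26

26


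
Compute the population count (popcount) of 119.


0b1110111 has 6 set bits

6


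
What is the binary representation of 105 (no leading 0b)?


105 = 1101001 in binary

1101001


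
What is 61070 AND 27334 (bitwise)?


0b1110111010001110 & 0b110101011000110 = 0b110101010000110 = 27270

27270


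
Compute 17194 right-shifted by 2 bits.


0b100001100101010 >> 2 = 0b1000011001010 = 4298

4298


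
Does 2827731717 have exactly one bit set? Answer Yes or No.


0b10101000100010111100001100000101. Multiple bits set => No

No


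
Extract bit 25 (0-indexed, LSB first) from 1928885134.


0b1110010111110000111001110001110, position 25 = 1

1


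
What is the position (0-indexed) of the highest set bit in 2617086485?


0b10011011111111011001001000010101. Highest set bit at position 31

31


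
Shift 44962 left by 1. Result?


0b1010111110100010 << 1 = 0b10101111101000100 = 89924

89924


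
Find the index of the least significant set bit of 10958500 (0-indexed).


0b101001110011011010100100. Lowest set bit at position 2

2


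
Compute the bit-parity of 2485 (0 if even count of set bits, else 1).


0b100110110101 has 7 ones => parity 1

1


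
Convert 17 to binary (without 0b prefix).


17 = 10001 in binary

10001


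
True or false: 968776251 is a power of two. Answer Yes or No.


0b111001101111100101101000111011. Multiple bits set => No

No


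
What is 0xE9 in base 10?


E9 hex = 233 decimal

233


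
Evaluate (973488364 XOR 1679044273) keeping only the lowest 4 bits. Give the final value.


Step 1: 973488364 ^ 1679044273 = 1578266205
Step 2: 1578266205 & 15 = 13

13


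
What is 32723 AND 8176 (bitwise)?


0b111111111010011 & 0b1111111110000 = 0b1111111010000 = 8144

8144


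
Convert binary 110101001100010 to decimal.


110101001100010 in decimal = 27234

27234


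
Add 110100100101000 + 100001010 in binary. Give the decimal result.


110100100101000 + 100001010 = 110101000110010 = 27186

27186


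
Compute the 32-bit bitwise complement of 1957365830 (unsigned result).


~0b1110100101010110000100001000110 = 0b10001011010101001111011110111001 = 2337601465 (32-bit unsigned)

2337601465


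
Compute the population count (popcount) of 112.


0b1110000 has 3 set bits

3


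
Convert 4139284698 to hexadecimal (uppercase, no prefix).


4139284698 = F6B878DA hex

F6B878DA


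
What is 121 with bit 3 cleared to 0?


121 & ~(1 << 3) = 113

113


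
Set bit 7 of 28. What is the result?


28 | (1 << 7) = 28 | 128 = 156

156


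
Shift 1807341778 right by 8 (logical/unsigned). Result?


0b1101011101110011101100011010010 >> 8 = 0b11010111011100111011000 = 7059928

7059928


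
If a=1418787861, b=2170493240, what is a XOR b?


1418787861 ^ 2170493240 = 3587171629

3587171629


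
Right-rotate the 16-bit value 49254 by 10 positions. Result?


Rotate 0b1100000001100110 right by 10 (16-bit) = 0b1100110110000 = 6576

6576


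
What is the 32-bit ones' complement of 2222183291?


2222183291 ^ 4294967295 = 2072784004

2072784004


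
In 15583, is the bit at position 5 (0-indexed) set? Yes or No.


0b11110011011111, bit 5 = 0. No

No


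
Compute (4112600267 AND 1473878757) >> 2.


Step 1: 4112600267 & 1473878757 = 1426131137
Step 2: 1426131137 >> 2 = 356532784

356532784


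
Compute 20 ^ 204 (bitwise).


0b10100 ^ 0b11001100 = 0b11011000 = 216

216


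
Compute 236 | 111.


0b11101100 | 0b1101111 = 0b11101111 = 239

239


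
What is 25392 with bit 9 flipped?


25392 ^ (1 << 9) = 25392 ^ 512 = 24880

24880


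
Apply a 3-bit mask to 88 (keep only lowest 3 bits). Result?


88 & 7 = 0

0


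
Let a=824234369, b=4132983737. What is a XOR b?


824234369 ^ 4132983737 = 3346563640

3346563640


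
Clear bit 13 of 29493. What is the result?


29493 & ~(1 << 13) = 21301

21301


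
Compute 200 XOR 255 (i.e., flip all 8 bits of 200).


200 ^ 255 = 55

55


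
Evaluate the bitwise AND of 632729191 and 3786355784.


0b100101101101101010111001100111 & 0b11100001101011110011010001001000 = 0b100001101001100010010001000000 = 564536384

564536384


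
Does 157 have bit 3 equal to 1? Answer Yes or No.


0b10011101, bit 3 = 1. Yes

Yes


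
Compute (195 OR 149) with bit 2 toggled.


Step 1: 195 | 149 = 215
Step 2: 215 ^ (1 << 2) = 215 ^ 4 = 211

211


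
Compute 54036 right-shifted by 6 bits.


0b1101001100010100 >> 6 = 0b1101001100 = 844

844


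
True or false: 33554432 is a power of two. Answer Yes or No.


0b10000000000000000000000000. Only one bit set => Yes

Yes


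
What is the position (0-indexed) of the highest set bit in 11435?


0b10110010101011. Highest set bit at position 13

13


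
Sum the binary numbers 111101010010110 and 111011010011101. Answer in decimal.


111101010010110 + 111011010011101 = 1111000100110011 = 61747

61747


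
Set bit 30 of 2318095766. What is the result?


2318095766 | (1 << 30) = 2318095766 | 1073741824 = 3391837590

3391837590


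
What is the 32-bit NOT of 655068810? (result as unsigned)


~0b100111000010111000111010001010 = 0b11011000111101000111000101110101 = 3639898485 (32-bit unsigned)

3639898485


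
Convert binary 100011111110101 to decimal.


100011111110101 in decimal = 18421

18421


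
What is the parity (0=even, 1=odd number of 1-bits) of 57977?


0b1110001001111001 has 9 ones => parity 1

1


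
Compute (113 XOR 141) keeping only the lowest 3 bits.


Step 1: 113 ^ 141 = 252
Step 2: 252 & 7 = 4

4


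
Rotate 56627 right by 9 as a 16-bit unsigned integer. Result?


Rotate 0b1101110100110011 right by 9 (16-bit) = 0b1001100111101110 = 39406

39406


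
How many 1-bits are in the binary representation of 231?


0b11100111 has 6 set bits

6


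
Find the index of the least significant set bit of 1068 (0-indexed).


0b10000101100. Lowest set bit at position 2

2


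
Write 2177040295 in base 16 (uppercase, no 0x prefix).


2177040295 = 81C2FFA7 hex

81C2FFA7


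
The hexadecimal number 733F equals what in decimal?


733F hex = 29503 decimal

29503


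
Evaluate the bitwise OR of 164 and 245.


0b10100100 | 0b11110101 = 0b11110101 = 245

245


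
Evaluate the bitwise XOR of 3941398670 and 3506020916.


0b11101010111011001111100010001110 ^ 0b11010000111110011010001000110100 = 0b111010000101010101101010111010 = 974478010

974478010


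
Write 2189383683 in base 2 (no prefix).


2189383683 = 10000010011111110101100000000011 in binary

10000010011111110101100000000011


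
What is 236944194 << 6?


0b1110000111110111101101000010 << 6 = 0b1110000111110111101101000010000000 = 15164428416

15164428416


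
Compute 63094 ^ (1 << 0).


63094 ^ (1 << 0) = 63094 ^ 1 = 63095

63095


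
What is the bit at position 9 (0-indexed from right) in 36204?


0b1000110101101100, position 9 = 0

0


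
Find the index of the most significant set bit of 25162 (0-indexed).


0b110001001001010. Highest set bit at position 14

14


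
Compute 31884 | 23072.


0b111110010001100 | 0b101101000100000 = 0b111111010101100 = 32428

32428


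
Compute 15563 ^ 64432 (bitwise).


0b11110011001011 ^ 0b1111101110110000 = 0b1100011101111011 = 51067

51067


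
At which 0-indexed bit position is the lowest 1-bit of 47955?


0b1011101101010011. Lowest set bit at position 0

0


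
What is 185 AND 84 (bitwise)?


0b10111001 & 0b1010100 = 0b10000 = 16

16


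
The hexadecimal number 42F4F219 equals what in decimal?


42F4F219 hex = 1123349017 decimal

1123349017


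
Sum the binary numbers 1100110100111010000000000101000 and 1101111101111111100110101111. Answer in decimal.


1100110100111010000000000101000 + 1101111101111111100110101111 = 1110100100101001111100111010111 = 1955920343

1955920343


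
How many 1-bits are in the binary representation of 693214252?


0b101001010100011001110000101100 has 13 set bits

13


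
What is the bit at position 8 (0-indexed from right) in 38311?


0b1001010110100111, position 8 = 1

1


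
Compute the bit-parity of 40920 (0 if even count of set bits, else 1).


0b1001111111011000 has 10 ones => parity 0

0


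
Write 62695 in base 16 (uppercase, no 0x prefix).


62695 = F4E7 hex

F4E7


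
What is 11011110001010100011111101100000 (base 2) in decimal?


11011110001010100011111101100000 in decimal = 3727310688

3727310688


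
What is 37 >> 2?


0b100101 >> 2 = 0b1001 = 9

9


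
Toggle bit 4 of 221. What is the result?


221 ^ (1 << 4) = 221 ^ 16 = 205

205


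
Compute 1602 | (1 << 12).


1602 | (1 << 12) = 1602 | 4096 = 5698

5698


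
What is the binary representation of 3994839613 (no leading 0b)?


3994839613 = 11101110000111000110101000111101 in binary

11101110000111000110101000111101


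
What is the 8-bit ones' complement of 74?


74 ^ 255 = 181

181


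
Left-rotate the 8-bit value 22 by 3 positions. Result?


Rotate 0b10110 left by 3 (8-bit) = 0b10110000 = 176

176


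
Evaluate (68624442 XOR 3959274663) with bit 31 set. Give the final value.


Step 1: 68624442 ^ 3959274663 = 4025130141
Step 2: 4025130141 | (1 << 31) = 4025130141 | 2147483648 = 4025130141

4025130141


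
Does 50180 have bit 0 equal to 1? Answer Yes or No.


0b1100010000000100, bit 0 = 0. No

No


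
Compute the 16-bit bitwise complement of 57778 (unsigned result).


~0b1110000110110010 = 0b1111001001101 = 7757 (16-bit unsigned)

7757


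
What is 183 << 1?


0b10110111 << 1 = 0b101101110 = 366

366


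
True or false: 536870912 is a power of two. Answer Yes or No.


0b100000000000000000000000000000. Only one bit set => Yes

Yes


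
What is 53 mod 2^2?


53 & 3 = 1

1


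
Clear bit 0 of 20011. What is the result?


20011 & ~(1 << 0) = 20010

20010


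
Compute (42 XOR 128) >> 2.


Step 1: 42 ^ 128 = 170
Step 2: 170 >> 2 = 42

42


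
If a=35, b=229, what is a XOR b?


35 ^ 229 = 198

198


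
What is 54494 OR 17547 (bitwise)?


0b1101010011011110 | 0b100010010001011 = 0b1101010011011111 = 54495

54495


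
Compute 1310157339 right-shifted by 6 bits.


0b1001110000101110110101000011011 >> 6 = 0b1001110000101110110101000 = 20471208

20471208


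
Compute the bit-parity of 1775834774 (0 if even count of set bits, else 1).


0b1101001110110010001011010010110 has 16 ones => parity 0

0


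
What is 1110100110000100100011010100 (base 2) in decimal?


1110100110000100100011010100 in decimal = 244861140

244861140


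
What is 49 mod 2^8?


49 & 255 = 49

49


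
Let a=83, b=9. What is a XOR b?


83 ^ 9 = 90

90


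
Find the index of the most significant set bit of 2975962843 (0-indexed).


0b10110001011000011001011011011011. Highest set bit at position 31

31


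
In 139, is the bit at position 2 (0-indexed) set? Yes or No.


0b10001011, bit 2 = 0. No

No


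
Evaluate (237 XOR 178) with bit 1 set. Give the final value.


Step 1: 237 ^ 178 = 95
Step 2: 95 | (1 << 1) = 95 | 2 = 95

95


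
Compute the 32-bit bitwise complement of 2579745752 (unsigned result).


~0b10011001110000111100101111011000 = 0b1100110001111000011010000100111 = 1715221543 (32-bit unsigned)

1715221543


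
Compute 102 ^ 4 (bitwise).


0b1100110 ^ 0b100 = 0b1100010 = 98

98


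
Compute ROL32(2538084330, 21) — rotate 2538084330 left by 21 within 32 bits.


Rotate 0b10010111010010000001011111101010 left by 21 (32-bit) = 0b11111101010100101110100100000010 = 4250069250

4250069250


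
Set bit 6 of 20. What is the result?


20 | (1 << 6) = 20 | 64 = 84

84


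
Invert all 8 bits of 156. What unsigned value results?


156 ^ 255 = 99

99


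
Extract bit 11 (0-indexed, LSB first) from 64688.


0b1111110010110000, position 11 = 1

1


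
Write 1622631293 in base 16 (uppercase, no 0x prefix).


1622631293 = 60B7637D hex

60B7637D


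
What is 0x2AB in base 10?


2AB hex = 683 decimal

683


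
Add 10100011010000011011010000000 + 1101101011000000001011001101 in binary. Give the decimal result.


10100011010000011011010000000 + 1101101011000000001011001101 = 100010000101000011100101001101 = 571750733

571750733


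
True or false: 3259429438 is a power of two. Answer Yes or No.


0b11000010010001101111001000111110. Multiple bits set => No

No


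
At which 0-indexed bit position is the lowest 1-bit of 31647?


0b111101110011111. Lowest set bit at position 0

0


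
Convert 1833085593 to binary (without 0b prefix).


1833085593 = 1101101010000101010101010011001 in binary

1101101010000101010101010011001


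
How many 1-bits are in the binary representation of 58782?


0b1110010110011110 has 10 set bits

10


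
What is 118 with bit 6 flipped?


118 ^ (1 << 6) = 118 ^ 64 = 54

54


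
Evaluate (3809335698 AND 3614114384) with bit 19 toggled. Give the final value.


Step 1: 3809335698 & 3614114384 = 3272146960
Step 2: 3272146960 ^ (1 << 19) = 3272146960 ^ 524288 = 3271622672

3271622672


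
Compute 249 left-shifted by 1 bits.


0b11111001 << 1 = 0b111110010 = 498

498


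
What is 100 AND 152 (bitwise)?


0b1100100 & 0b10011000 = 0b0 = 0

0


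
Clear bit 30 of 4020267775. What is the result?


4020267775 & ~(1 << 30) = 2946525951

2946525951


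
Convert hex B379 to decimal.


B379 hex = 45945 decimal

45945


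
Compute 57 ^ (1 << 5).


57 ^ (1 << 5) = 57 ^ 32 = 25

25


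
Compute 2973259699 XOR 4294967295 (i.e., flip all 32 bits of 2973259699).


2973259699 ^ 4294967295 = 1321707596

1321707596


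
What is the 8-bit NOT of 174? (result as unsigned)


~0b10101110 = 0b1010001 = 81 (8-bit unsigned)

81


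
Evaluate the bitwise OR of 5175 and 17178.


0b1010000110111 | 0b100001100011010 = 0b101011100111111 = 22335

22335


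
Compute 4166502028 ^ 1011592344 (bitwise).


0b11111000010101111100011010001100 ^ 0b111100010010111010110010011000 = 0b11000100000111000110101000010100 = 3290196500

3290196500


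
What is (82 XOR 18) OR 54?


Step 1: 82 ^ 18 = 64
Step 2: 64 | 54 = 118

118


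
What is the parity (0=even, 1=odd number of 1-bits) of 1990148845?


0b1110110100111110100001011101101 has 19 ones => parity 1

1


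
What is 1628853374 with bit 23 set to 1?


1628853374 | (1 << 23) = 1628853374 | 8388608 = 1637241982

1637241982


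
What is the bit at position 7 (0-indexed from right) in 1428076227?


0b1010101000111101011011011000011, position 7 = 1

1


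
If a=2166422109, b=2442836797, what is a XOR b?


2166422109 ^ 2442836797 = 280641888

280641888


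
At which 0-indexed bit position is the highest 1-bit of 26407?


0b110011100100111. Highest set bit at position 14

14


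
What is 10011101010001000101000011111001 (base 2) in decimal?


10011101010001000101000011111001 in decimal = 2638500089

2638500089


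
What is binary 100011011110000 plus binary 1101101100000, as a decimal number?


100011011110000 + 1101101100000 = 110001001010000 = 25168

25168


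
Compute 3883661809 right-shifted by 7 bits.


0b11100111011110111111100111110001 >> 7 = 0b1110011101111011111110011 = 30341107

30341107


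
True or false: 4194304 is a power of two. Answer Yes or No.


0b10000000000000000000000. Only one bit set => Yes

Yes


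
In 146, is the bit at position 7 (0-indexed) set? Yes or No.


0b10010010, bit 7 = 1. Yes

Yes


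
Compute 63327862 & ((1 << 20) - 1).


63327862 & 1048575 = 413302

413302


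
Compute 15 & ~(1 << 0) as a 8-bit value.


15 & ~(1 << 0) = 14

14


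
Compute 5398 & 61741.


0b1010100010110 & 0b1111000100101101 = 0b1000100000100 = 4356

4356


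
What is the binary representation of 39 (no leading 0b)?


39 = 100111 in binary

100111


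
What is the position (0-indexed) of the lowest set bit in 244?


0b11110100. Lowest set bit at position 2

2


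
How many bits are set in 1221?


0b10011000101 has 5 set bits

5


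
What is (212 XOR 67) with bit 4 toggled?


Step 1: 212 ^ 67 = 151
Step 2: 151 ^ (1 << 4) = 151 ^ 16 = 135

135


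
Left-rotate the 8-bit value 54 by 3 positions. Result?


Rotate 0b110110 left by 3 (8-bit) = 0b10110001 = 177

177


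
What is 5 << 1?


0b101 << 1 = 0b1010 = 10

10


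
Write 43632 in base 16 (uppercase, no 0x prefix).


43632 = AA70 hex

AA70


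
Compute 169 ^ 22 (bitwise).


0b10101001 ^ 0b10110 = 0b10111111 = 191

191


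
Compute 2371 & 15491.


0b100101000011 & 0b11110010000011 = 0b100000000011 = 2051

2051


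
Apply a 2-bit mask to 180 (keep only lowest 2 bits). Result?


180 & 3 = 0

0


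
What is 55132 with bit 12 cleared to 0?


55132 & ~(1 << 12) = 51036

51036


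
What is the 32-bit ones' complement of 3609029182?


3609029182 ^ 4294967295 = 685938113

685938113


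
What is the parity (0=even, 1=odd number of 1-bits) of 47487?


0b1011100101111111 has 12 ones => parity 0

0


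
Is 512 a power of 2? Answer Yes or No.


0b1000000000. Only one bit set => Yes

Yes


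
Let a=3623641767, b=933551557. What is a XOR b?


3623641767 ^ 933551557 = 3763912546

3763912546


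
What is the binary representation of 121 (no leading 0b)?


121 = 1111001 in binary

1111001


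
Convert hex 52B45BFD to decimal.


52B45BFD hex = 1387551741 decimal

1387551741


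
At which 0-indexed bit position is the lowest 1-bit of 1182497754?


0b1000110011110110111101111011010. Lowest set bit at position 1

1


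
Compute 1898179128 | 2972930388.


0b1110001001000111110101000111000 | 0b10110001001100110101000101010100 = 0b11110001001100111111101101111100 = 4046715772

4046715772


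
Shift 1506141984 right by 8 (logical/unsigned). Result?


0b1011001110001011110011100100000 >> 8 = 0b10110011100010111100111 = 5883367

5883367


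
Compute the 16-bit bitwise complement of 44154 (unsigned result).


~0b1010110001111010 = 0b101001110000101 = 21381 (16-bit unsigned)

21381


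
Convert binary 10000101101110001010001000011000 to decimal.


10000101101110001010001000011000 in decimal = 2243469848

2243469848


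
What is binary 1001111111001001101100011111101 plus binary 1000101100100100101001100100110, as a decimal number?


1001111111001001101100011111101 + 1000101100100100101001100100110 = 10010101011101110010110000100011 = 2507615267

2507615267


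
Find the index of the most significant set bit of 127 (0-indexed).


0b1111111. Highest set bit at position 6

6


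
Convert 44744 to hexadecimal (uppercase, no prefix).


44744 = AEC8 hex

AEC8
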